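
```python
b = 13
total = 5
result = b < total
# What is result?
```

Trace:
`b = 13` → b = 13
`total = 5` → total = 5
`result = b < total` → result = False
So result = False

Answer: False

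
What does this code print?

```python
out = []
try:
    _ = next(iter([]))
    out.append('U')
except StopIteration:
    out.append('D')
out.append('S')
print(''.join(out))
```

Execution trace: 'D' (except StopIteration) → 'S' (after the try/except). Output: DS

Answer: DS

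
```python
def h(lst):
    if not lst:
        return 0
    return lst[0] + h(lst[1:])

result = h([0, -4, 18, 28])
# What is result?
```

0 + (-4) + 18 + 28 + 0 = 42

Answer: 42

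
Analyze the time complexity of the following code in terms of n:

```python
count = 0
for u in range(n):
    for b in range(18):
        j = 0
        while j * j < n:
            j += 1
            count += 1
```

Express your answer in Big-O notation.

Each loop level contributes: n × 1 × √n. Multiplying the contributions gives O(n√n).

Answer: O(n√n)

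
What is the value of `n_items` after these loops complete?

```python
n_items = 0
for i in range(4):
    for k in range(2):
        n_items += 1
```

4 * 2 = 8
`n_items` takes the values: 0 → 1 → 2 → 3 → 4 → 5 → 6 → 7 → 8

Answer: 8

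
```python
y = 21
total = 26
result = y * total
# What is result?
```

Trace:
`y = 21` → y = 21
`total = 26` → total = 26
`result = y * total` → result = 546
So result = 546

Answer: 546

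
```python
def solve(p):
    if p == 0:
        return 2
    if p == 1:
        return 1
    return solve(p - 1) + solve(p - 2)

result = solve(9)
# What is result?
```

Build up from base cases: solve(0)=2, solve(1)=1, solve(2)=3, solve(3)=4, solve(4)=7, solve(5)=11, solve(6)=18, ..., solve(9)=76

Answer: 76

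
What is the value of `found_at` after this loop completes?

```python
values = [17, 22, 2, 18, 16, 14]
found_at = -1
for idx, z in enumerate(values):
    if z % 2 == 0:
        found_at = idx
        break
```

First even number index in [17, 22, 2, 18, 16, 14]
`found_at` takes the values: -1 → 1

Answer: 1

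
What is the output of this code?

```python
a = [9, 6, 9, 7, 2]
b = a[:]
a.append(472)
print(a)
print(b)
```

Key concept: slice [:] creates copy.
Step by step:
`a = [9, 6, 9, 7, 2]` → a = [9, 6, 9, 7, 2]
`b = a[:]` → b = [9, 6, 9, 7, 2]
`a.append(472)` → a = [9, 6, 9, 7, 2, 472]
`print(a)` → prints [9, 6, 9, 7, 2, 472]
`print(b)` → prints [9, 6, 9, 7, 2]

Answer:
[9, 6, 9, 7, 2, 472]
[9, 6, 9, 7, 2]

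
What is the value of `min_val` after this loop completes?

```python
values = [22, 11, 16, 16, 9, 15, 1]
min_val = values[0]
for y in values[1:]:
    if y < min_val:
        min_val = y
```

Minimum of [22, 11, 16, 16, 9, 15, 1]
`min_val` takes the values: 22 → 11 → 9 → 1

Answer: 1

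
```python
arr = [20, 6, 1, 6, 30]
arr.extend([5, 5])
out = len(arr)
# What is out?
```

Trace:
`arr = [20, 6, 1, 6, 30]` → arr = [20, 6, 1, 6, 30]
`arr.extend([5, 5])` → arr = [20, 6, 1, 6, 30, 5, 5]
`out = len(arr)` → out = 7
So out = 7

Answer: 7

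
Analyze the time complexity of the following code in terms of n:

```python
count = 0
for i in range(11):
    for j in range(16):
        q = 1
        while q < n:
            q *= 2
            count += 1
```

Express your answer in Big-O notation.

Each loop level contributes: 1 × 1 × log n. Multiplying the contributions gives O(log n).

Answer: O(log n)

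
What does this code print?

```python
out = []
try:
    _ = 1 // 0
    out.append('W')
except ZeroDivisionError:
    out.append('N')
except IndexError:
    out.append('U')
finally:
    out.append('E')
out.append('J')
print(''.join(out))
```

Execution trace: 'N' (except ZeroDivisionError) → 'E' (finally) → 'J' (after the try/except). Output: NEJ

Answer: NEJ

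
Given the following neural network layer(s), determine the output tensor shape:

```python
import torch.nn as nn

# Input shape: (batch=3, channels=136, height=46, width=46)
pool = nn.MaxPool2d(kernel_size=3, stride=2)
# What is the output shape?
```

Input: (3, 136, 46, 46) -> Output: (3, 136, 22, 22)

Answer: (3, 136, 22, 22)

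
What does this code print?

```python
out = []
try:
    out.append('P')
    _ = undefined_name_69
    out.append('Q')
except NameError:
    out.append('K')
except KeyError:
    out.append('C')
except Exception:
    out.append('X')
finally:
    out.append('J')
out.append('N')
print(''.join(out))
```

Execution trace: 'P' (try body) → 'K' (except NameError) → 'J' (finally) → 'N' (after the try/except). Output: PKJN

Answer: PKJN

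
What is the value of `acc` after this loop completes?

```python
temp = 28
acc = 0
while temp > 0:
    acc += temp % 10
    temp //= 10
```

Sum digits of 28
`acc` takes the values: 0 → 8 → 10

Answer: 10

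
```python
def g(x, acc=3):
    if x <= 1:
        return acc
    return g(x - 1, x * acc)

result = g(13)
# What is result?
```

Accumulator trace (n, acc): (13, 3) -> (12, 39) -> (11, 468) -> (10, 5148) -> (9, 51480) -> (8, 463320) -> (7, 3706560) -> (6, 25945920) -> (5, 155675520) -> (4, 778377600) -> (3, 3113510400) -> (2, 9340531200) -> (1, 18681062400) -> return 18681062400

Answer: 18681062400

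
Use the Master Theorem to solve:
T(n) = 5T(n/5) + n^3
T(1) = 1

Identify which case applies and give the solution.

a=5, b=5, f(n)=n^3. log_5(5) = 1. Since c=3 > 1 and the regularity condition holds (5(n/5)^3 = (5/5^3)n^3 with 5/5^3 < 1), Case 3 applies: T(n) = Θ(f(n)) = O(n^3).

Answer: O(n^3) - Case 3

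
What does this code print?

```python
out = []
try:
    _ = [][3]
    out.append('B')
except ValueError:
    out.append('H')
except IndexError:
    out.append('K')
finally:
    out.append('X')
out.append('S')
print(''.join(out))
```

Execution trace: 'K' (except IndexError) → 'X' (finally) → 'S' (after the try/except). Output: KXS

Answer: KXS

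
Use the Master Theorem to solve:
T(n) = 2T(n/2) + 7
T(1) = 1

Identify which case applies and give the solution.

a=2, b=2, f(n)=7. log_2(2) = 1. Since c=0 < 1, Case 1 applies: T(n) = Θ(n^log_b(a)) = O(n).

Answer: O(n) - Case 1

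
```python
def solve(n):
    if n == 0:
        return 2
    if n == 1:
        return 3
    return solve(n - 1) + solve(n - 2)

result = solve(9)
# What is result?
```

Build up from base cases: solve(0)=2, solve(1)=3, solve(2)=5, solve(3)=8, solve(4)=13, solve(5)=21, solve(6)=34, ..., solve(9)=144

Answer: 144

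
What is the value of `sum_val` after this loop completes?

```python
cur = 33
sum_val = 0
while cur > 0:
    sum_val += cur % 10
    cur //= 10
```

Sum digits of 33
`sum_val` takes the values: 0 → 3 → 6

Answer: 6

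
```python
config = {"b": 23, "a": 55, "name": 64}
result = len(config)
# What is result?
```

Trace:
`config = {"b": 23, "a": 55, "name": 64}` → config = {'b': 23, 'a': 55, 'name': 64}
`result = len(config)` → result = 3
So result = 3

Answer: 3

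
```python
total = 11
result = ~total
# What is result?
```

Trace:
`total = 11` → total = 11
`result = ~total` → result = -12
So result = -12

Answer: -12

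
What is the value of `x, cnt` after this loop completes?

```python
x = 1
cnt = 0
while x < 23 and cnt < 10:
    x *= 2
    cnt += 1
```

Double until >= 23 or 10 iterations
`x, cnt` takes the values: (1, 0) → (2, 0) → (2, 1) → (4, 1) → (4, 2) → (8, 2) → (8, 3) → (16, 3) → (16, 4) → (32, 4) → (32, 5)

Answer: 32, 5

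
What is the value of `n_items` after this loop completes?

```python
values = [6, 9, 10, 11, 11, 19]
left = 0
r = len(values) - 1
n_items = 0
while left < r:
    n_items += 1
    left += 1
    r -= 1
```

Iterations until pointers meet (list length 6)
`n_items` takes the values: 0 → 1 → 2 → 3

Answer: 3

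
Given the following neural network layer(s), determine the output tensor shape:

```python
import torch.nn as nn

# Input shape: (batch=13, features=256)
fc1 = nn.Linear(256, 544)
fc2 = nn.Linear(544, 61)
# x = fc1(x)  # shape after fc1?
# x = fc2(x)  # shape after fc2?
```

Input: (13, 256) -> after fc1: (13, 544) -> Output: (13, 61)

Answer: (13, 61)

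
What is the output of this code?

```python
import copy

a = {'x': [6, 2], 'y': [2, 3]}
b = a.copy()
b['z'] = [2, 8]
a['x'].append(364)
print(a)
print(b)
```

Key concept: shallow copy of dict with mutable values.
Step by step:
`a = {'x': [6, 2], 'y': [2, 3]}` → a = {'x': [6, 2], 'y': [2, 3]}
`b = a.copy()` → b = {'x': [6, 2], 'y': [2, 3]}
`b['z'] = [2, 8]` → b = {'x': [6, 2], 'y': [2, 3], 'z': [2, 8]}
`a['x'].append(364)` → a = {'x': [6, 2, 364], 'y': [2, 3]}; b = {'x': [6, 2, 364], 'y': [2, 3], 'z': [2, 8]}
`print(a)` → prints {'x': [6, 2, 364], 'y': [2, 3]}
`print(b)` → prints {'x': [6, 2, 364], 'y': [2, 3], 'z': [2, 8]}

Answer:
{'x': [6, 2, 364], 'y': [2, 3]}
{'x': [6, 2, 364], 'y': [2, 3], 'z': [2, 8]}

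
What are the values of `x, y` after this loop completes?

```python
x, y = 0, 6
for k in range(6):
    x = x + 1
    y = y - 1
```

x goes 0→6, y goes 6→0
`x, y` takes the values: (0, 6) → (1, 6) → (1, 5) → (2, 5) → (2, 4) → (3, 4) → (3, 3) → (4, 3) → (4, 2) → (5, 2) → (5, 1) → (6, 1) → (6, 0)

Answer: 6, 0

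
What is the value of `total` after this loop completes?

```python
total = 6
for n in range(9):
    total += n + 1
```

Start at 6, add 1 to 9 = 51
`total` takes the values: 6 → 7 → 9 → 12 → 16 → 21 → 27 → 34 → 42 → 51

Answer: 51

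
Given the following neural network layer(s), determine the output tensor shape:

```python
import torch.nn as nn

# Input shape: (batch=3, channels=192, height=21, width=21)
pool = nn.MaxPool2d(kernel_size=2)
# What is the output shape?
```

Input: (3, 192, 21, 21) -> Output: (3, 192, 10, 10)

Answer: (3, 192, 10, 10)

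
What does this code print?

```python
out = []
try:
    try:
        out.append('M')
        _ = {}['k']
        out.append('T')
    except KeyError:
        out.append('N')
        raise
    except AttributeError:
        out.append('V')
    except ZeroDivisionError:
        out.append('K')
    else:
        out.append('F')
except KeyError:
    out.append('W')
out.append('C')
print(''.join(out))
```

Execution trace: 'M' (inner try body) → 'N' (inner except KeyError) → 'W' (outer except KeyError) → 'C' (after the try/except). Output: MNWC

Answer: MNWC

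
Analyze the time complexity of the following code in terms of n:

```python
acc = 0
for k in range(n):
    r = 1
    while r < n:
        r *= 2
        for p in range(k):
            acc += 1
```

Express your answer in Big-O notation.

Each loop level contributes: n × log n × n. Multiplying the contributions gives O(n^2 log n).

Answer: O(n^2 log n)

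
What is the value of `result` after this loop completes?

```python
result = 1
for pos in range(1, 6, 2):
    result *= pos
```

Product of 1, 3, 5, ... up to 5
`result` takes the values: 1 → 3 → 15

Answer: 15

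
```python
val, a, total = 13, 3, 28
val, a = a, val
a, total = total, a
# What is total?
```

Trace:
`val, a, total = 13, 3, 28` → val = 13; a = 3; total = 28
`val, a = a, val` → val = 3; a = 13
`a, total = total, a` → a = 28; total = 13
So total = 13

Answer: 13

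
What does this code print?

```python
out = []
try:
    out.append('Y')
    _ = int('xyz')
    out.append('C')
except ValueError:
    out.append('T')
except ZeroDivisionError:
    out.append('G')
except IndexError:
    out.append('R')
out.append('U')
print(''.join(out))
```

Execution trace: 'Y' (try body) → 'T' (except ValueError) → 'U' (after the try/except). Output: YTU

Answer: YTU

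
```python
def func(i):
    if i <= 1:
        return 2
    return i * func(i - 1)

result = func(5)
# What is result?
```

func(5) = 5 * 4 * 3 * 2 * 2 = 240

Answer: 240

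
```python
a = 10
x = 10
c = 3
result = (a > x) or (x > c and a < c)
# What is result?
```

Trace:
`a = 10` → a = 10
`x = 10` → x = 10
`c = 3` → c = 3
`result = (a > x) or (x > c and a < c)` → result = False
So result = False

Answer: False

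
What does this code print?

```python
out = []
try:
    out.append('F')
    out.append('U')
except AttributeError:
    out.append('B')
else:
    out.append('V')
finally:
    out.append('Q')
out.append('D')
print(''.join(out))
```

Execution trace: 'F' (try body) → 'U' (try body, no exception) → 'V' (else) → 'Q' (finally) → 'D' (after the try/except). Output: FUVQD

Answer: FUVQD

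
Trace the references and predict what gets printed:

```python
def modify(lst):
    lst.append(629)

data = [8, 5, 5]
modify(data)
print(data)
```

Key concept: function modifies passed list.
Step by step:
`data = [8, 5, 5]` → data = [8, 5, 5]
`modify(data)` → data = [8, 5, 5, 629]
`print(data)` → prints [8, 5, 5, 629]

Answer: [8, 5, 5, 629]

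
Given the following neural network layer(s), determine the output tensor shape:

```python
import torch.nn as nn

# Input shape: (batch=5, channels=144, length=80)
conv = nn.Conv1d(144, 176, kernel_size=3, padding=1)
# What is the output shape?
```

Input: (5, 144, 80) -> Output: (5, 176, 80)

Answer: (5, 176, 80)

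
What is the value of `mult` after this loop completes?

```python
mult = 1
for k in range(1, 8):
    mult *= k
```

7! = 5040
`mult` takes the values: 1 → 2 → 6 → 24 → 120 → 720 → 5040

Answer: 5040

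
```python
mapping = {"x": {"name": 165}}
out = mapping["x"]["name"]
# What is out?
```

Trace:
`mapping = {"x": {"name": 165}}` → mapping = {'x': {'name': 165}}
`out = mapping["x"]["name"]` → out = 165
So out = 165

Answer: 165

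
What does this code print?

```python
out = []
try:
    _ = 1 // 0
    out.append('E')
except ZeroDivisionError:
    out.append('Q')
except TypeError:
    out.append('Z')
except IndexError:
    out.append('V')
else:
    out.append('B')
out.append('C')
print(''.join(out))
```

Execution trace: 'Q' (except ZeroDivisionError) → 'C' (after the try/except). Output: QC

Answer: QC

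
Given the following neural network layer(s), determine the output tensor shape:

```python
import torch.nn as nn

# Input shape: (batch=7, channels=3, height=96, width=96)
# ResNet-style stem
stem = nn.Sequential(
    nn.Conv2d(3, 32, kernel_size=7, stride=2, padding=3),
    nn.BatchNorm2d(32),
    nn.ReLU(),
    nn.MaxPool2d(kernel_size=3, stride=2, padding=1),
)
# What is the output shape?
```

Input: (7, 3, 96, 96) -> after Conv2d 7x7 stride=2: (7, 32, 48, 48) -> Output: (7, 32, 24, 24)

Answer: (7, 32, 24, 24)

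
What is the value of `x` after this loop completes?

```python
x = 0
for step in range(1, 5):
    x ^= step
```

XOR of 1 to 4
`x` takes the values: 0 → 1 → 3 → 0 → 4

Answer: 4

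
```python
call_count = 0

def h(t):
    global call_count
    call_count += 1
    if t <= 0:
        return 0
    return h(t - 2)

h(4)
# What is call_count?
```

Linear recursion stepping by 2: 3 calls from t=4 down to ≤0.

Answer: 3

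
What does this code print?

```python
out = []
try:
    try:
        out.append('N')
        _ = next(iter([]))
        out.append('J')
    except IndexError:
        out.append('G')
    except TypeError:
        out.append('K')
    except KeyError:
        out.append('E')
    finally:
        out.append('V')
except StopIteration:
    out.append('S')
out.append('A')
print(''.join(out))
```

Execution trace: 'N' (try body) → 'V' (finally) → 'S' (outer except StopIteration) → 'A' (after the try/except). Output: NVSA

Answer: NVSA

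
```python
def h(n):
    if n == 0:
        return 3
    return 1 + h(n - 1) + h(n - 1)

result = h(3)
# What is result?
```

h(n) = 1 + 2·h(n-1), h(0)=3. Closed form: (3+1)·2^3 - 1 = 31.

Answer: 31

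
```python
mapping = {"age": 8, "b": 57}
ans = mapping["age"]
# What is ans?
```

Trace:
`mapping = {"age": 8, "b": 57}` → mapping = {'age': 8, 'b': 57}
`ans = mapping["age"]` → ans = 8
So ans = 8

Answer: 8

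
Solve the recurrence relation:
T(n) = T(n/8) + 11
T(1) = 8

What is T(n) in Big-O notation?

Each step divides n by 8 and adds 11. After log_8(n) steps we reach T(1)=8. So T(n) = 11·log_8(n) + 8 = O(log n).

Answer: O(log n)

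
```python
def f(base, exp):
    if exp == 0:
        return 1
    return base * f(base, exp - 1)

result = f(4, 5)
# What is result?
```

f(4, 5) = 4 * 4 * 4 * 4 * 4 = 1024

Answer: 1024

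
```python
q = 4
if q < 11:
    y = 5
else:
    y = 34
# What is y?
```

Trace:
`q = 4` → q = 4
`if q < 11: ...` → q < 11 is True → y = 5
So y = 5

Answer: 5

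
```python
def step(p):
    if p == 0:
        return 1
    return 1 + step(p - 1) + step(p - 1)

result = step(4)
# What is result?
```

step(p) = 1 + 2·step(p-1), step(0)=1. Closed form: (1+1)·2^4 - 1 = 31.

Answer: 31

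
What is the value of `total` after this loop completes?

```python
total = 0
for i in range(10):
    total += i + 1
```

Start at 0, add 1 to 10 = 55
`total` takes the values: 0 → 1 → 3 → 6 → 10 → 15 → 21 → 28 → 36 → 45 → 55

Answer: 55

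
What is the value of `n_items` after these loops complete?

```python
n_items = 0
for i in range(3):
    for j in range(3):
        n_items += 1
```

3 * 3 = 9
`n_items` takes the values: 0 → 1 → 2 → 3 → 4 → 5 → 6 → 7 → 8 → 9

Answer: 9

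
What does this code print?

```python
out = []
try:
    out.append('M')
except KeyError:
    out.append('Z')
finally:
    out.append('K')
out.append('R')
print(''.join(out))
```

Execution trace: 'M' (try body, no exception) → 'K' (finally) → 'R' (after the try/except). Output: MKR

Answer: MKR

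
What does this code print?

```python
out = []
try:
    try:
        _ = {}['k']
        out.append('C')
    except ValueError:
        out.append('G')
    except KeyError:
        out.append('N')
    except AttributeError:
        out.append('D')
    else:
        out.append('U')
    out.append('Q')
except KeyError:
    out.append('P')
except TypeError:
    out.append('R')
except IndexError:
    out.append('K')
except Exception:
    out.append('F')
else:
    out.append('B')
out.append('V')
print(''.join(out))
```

Execution trace: 'N' (inner except KeyError) → 'Q' (try body, no exception) → 'B' (else) → 'V' (after the try/except). Output: NQBV

Answer: NQBV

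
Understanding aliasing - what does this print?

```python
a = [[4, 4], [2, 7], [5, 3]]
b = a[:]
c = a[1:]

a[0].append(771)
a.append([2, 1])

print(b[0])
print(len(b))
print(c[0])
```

Key concept: slice with nested mutation.
Step by step:
`a = [[4, 4], [2, 7], [5, 3]]` → a = [[4, 4], [2, 7], [5, 3]]
`b = a[:]` → b = [[4, 4], [2, 7], [5, 3]]
`c = a[1:]` → c = [[2, 7], [5, 3]]
`a[0].append(771)` → a = [[4, 4, 771], [2, 7], [5, 3]]; b = [[4, 4, 771], [2, 7], [5, 3]]
`a.append([2, 1])` → a = [[4, 4, 771], [2, 7], [5, 3], [2, 1]]
`print(b[0])` → prints [4, 4, 771]
`print(len(b))` → prints 3
`print(c[0])` → prints [2, 7]

Answer:
[4, 4, 771]
3
[2, 7]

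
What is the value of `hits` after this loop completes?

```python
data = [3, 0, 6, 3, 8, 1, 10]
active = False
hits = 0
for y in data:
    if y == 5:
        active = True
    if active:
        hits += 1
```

Count elements after first 5 in [3, 0, 6, 3, 8, 1, 10]
`hits` takes the values: 0

Answer: 0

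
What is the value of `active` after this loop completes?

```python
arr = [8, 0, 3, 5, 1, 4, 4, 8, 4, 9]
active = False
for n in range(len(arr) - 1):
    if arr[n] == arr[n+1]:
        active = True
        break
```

Check consecutive duplicates in [8, 0, 3, 5, 1, 4, 4, 8, 4, 9]
`active` takes the values: False → True

Answer: True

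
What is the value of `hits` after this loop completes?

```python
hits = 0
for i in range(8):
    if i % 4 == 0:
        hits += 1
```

Count numbers divisible by 4 in range(8)
`hits` takes the values: 0 → 1 → 2

Answer: 2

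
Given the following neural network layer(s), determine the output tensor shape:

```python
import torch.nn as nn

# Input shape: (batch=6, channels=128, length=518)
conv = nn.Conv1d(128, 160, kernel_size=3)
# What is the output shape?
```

Input: (6, 128, 518) -> Output: (6, 160, 516)

Answer: (6, 160, 516)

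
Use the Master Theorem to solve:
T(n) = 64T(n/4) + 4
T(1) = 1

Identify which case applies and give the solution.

a=64, b=4, f(n)=4. log_4(64) = 3. Since c=0 < 3, Case 1 applies: T(n) = Θ(n^log_b(a)) = O(n^3).

Answer: O(n^3) - Case 1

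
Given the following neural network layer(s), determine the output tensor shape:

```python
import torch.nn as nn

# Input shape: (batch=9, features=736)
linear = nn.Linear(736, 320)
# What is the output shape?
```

Input: (9, 736) -> Output: (9, 320)

Answer: (9, 320)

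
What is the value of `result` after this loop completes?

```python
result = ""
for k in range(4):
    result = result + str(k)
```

Concatenate digits 0 to 3
`result` takes the values: "" → "0" → "01" → "012" → "0123"

Answer: "0123"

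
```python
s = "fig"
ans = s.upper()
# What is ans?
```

Trace:
`s = "fig"` → s = 'fig'
`ans = s.upper()` → ans = 'FIG'
So ans = 'FIG'

Answer: 'FIG'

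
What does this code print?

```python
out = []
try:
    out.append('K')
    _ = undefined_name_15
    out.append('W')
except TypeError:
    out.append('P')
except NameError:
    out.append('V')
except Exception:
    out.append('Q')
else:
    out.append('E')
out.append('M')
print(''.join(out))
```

Execution trace: 'K' (try body) → 'V' (except NameError) → 'M' (after the try/except). Output: KVM

Answer: KVM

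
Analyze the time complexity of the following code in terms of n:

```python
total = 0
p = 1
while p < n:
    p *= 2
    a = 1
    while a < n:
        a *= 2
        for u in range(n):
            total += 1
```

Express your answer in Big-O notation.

Each loop level contributes: log n × log n × n. Multiplying the contributions gives O(n log² n).

Answer: O(n log² n)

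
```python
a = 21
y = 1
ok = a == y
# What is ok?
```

Trace:
`a = 21` → a = 21
`y = 1` → y = 1
`ok = a == y` → ok = False
So ok = False

Answer: False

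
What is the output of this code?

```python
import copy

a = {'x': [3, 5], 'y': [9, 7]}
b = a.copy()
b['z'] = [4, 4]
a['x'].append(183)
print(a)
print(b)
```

Key concept: shallow copy of dict with mutable values.
Step by step:
`a = {'x': [3, 5], 'y': [9, 7]}` → a = {'x': [3, 5], 'y': [9, 7]}
`b = a.copy()` → b = {'x': [3, 5], 'y': [9, 7]}
`b['z'] = [4, 4]` → b = {'x': [3, 5], 'y': [9, 7], 'z': [4, 4]}
`a['x'].append(183)` → a = {'x': [3, 5, 183], 'y': [9, 7]}; b = {'x': [3, 5, 183], 'y': [9, 7], 'z': [4, 4]}
`print(a)` → prints {'x': [3, 5, 183], 'y': [9, 7]}
`print(b)` → prints {'x': [3, 5, 183], 'y': [9, 7], 'z': [4, 4]}

Answer:
{'x': [3, 5, 183], 'y': [9, 7]}
{'x': [3, 5, 183], 'y': [9, 7], 'z': [4, 4]}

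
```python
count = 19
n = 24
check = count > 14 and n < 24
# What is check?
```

Trace:
`count = 19` → count = 19
`n = 24` → n = 24
`check = count > 14 and n < 24` → check = False
So check = False

Answer: False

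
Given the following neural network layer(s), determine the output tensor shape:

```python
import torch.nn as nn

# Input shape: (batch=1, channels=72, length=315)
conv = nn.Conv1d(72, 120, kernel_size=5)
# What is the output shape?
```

Input: (1, 72, 315) -> Output: (1, 120, 311)

Answer: (1, 120, 311)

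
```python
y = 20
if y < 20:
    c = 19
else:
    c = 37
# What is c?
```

Trace:
`y = 20` → y = 20
`if y < 20: ...` → y < 20 is False, take else branch → c = 37
So c = 37

Answer: 37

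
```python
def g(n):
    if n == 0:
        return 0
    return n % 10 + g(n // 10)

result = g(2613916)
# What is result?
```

Sum of digits of 2613916: 6 + 1 + 9 + 3 + 1 + 6 + 2 = 28

Answer: 28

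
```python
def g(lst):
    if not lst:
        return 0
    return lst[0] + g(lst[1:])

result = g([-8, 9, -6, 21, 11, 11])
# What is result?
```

(-8) + 9 + (-6) + 21 + 11 + 11 + 0 = 38

Answer: 38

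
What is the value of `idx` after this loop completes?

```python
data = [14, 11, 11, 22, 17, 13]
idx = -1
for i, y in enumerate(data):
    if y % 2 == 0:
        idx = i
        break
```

First even number index in [14, 11, 11, 22, 17, 13]
`idx` takes the values: -1 → 0

Answer: 0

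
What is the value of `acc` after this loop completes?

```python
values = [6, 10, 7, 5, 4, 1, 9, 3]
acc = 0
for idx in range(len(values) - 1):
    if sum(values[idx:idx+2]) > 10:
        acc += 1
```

Count windows with sum > 10
`acc` takes the values: 0 → 1 → 2 → 3 → 4

Answer: 4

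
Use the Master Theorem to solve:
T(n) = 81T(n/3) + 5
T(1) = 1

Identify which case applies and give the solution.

a=81, b=3, f(n)=5. log_3(81) = 4. Since c=0 < 4, Case 1 applies: T(n) = Θ(n^log_b(a)) = O(n^4).

Answer: O(n^4) - Case 1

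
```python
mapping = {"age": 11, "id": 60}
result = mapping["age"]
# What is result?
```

Trace:
`mapping = {"age": 11, "id": 60}` → mapping = {'age': 11, 'id': 60}
`result = mapping["age"]` → result = 11
So result = 11

Answer: 11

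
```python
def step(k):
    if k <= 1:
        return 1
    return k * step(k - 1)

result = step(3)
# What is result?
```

step(3) = 3 * 2 * 1 = 6

Answer: 6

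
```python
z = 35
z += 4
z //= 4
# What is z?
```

Trace:
`z = 35` → z = 35
`z += 4` → z = 39
`z //= 4` → z = 9
So z = 9

Answer: 9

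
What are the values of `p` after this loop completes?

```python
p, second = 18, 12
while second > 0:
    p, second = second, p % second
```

GCD of 18 and 12
`p` takes the values: 18 → 12 → 6

Answer: 6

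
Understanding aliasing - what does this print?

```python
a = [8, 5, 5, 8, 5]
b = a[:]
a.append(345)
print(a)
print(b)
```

Key concept: slice [:] creates copy.
Step by step:
`a = [8, 5, 5, 8, 5]` → a = [8, 5, 5, 8, 5]
`b = a[:]` → b = [8, 5, 5, 8, 5]
`a.append(345)` → a = [8, 5, 5, 8, 5, 345]
`print(a)` → prints [8, 5, 5, 8, 5, 345]
`print(b)` → prints [8, 5, 5, 8, 5]

Answer:
[8, 5, 5, 8, 5, 345]
[8, 5, 5, 8, 5]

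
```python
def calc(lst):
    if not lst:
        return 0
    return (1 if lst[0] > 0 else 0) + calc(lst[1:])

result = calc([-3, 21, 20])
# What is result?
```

Count of positive elements in [-3, 21, 20] = 2

Answer: 2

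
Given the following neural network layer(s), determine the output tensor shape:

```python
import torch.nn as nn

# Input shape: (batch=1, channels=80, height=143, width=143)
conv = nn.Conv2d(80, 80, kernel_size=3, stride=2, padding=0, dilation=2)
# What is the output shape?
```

Input: (1, 80, 143, 143) -> Output: (1, 80, 70, 70)

Answer: (1, 80, 70, 70)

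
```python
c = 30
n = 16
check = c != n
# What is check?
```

Trace:
`c = 30` → c = 30
`n = 16` → n = 16
`check = c != n` → check = True
So check = True

Answer: True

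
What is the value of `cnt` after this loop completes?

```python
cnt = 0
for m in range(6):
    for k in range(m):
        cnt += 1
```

Triangle number: 0+1+2+...+5
`cnt` takes the values: 0 → 1 → 2 → 3 → 4 → 5 → 6 → 7 → 8 → 9 → 10 → 11 → 12 → 13 → 14 → 15

Answer: 15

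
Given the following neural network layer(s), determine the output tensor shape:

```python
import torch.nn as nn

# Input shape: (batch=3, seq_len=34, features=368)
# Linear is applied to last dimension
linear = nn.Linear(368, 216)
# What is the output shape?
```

Input: (3, 34, 368) -> Output: (3, 34, 216)

Answer: (3, 34, 216)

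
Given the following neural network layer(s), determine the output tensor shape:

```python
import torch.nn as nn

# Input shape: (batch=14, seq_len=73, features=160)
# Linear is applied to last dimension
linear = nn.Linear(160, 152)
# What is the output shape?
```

Input: (14, 73, 160) -> Output: (14, 73, 152)

Answer: (14, 73, 152)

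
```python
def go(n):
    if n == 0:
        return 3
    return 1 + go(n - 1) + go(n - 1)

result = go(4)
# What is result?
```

go(n) = 1 + 2·go(n-1), go(0)=3. Closed form: (3+1)·2^4 - 1 = 63.

Answer: 63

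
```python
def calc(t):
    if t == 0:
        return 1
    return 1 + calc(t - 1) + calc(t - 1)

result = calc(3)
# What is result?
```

calc(t) = 1 + 2·calc(t-1), calc(0)=1. Closed form: (1+1)·2^3 - 1 = 15.

Answer: 15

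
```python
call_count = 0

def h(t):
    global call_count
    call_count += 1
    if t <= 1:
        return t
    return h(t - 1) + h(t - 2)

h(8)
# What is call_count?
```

Calls(t) = 1 + Calls(t-1) + Calls(t-2); Calls(0)=Calls(1)=1. For t=8 this gives 67.

Answer: 67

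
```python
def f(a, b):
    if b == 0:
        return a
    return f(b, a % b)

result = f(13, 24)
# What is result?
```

f(13, 24) -> f(24, 13) -> f(13, 11) -> f(11, 2) -> f(2, 1) -> f(1, 0) -> 1

Answer: 1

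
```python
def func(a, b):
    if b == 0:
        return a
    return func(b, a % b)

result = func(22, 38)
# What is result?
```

func(22, 38) -> func(38, 22) -> func(22, 16) -> func(16, 6) -> func(6, 4) -> func(4, 2) -> func(2, 0) -> 2

Answer: 2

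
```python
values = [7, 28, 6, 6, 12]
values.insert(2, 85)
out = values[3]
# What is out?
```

Trace:
`values = [7, 28, 6, 6, 12]` → values = [7, 28, 6, 6, 12]
`values.insert(2, 85)` → values = [7, 28, 85, 6, 6, 12]
`out = values[3]` → out = 6
So out = 6

Answer: 6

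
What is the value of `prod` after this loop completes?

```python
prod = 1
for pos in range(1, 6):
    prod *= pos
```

5! = 120
`prod` takes the values: 1 → 2 → 6 → 24 → 120

Answer: 120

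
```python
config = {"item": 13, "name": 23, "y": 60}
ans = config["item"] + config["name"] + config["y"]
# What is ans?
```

Trace:
`config = {"item": 13, "name": 23, "y": 60}` → config = {'item': 13, 'name': 23, 'y': 60}
`ans = config["item"] + config["name"] + config["y"]` → ans = 96
So ans = 96

Answer: 96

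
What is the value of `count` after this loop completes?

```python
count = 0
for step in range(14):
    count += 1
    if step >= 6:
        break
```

Loop breaks when step reaches 6, count is 7
`count` takes the values: 0 → 1 → 2 → 3 → 4 → 5 → 6 → 7

Answer: 7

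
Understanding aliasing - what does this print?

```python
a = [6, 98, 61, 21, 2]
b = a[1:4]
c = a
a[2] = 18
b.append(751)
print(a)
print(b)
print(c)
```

Key concept: slice vs alias.
Step by step:
`a = [6, 98, 61, 21, 2]` → a = [6, 98, 61, 21, 2]
`b = a[1:4]` → b = [98, 61, 21]
`c = a` → c = [6, 98, 61, 21, 2] (same object as a)
`a[2] = 18` → a = [6, 98, 18, 21, 2] (same object as c); c = [6, 98, 18, 21, 2] (same object as a)
`b.append(751)` → b = [98, 61, 21, 751]
`print(a)` → prints [6, 98, 18, 21, 2]
`print(b)` → prints [98, 61, 21, 751]
`print(c)` → prints [6, 98, 18, 21, 2]

Answer:
[6, 98, 18, 21, 2]
[98, 61, 21, 751]
[6, 98, 18, 21, 2]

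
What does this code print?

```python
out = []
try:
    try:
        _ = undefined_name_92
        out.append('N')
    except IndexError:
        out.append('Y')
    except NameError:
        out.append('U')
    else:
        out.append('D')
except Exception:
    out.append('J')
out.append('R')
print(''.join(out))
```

Execution trace: 'U' (inner except NameError) → 'R' (after the try/except). Output: UR

Answer: UR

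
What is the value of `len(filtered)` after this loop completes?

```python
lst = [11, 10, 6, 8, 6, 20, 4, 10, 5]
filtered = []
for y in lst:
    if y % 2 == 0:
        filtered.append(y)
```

Count even numbers in [11, 10, 6, 8, 6, 20, 4, 10, 5]
`filtered` takes the values: [] → [10] → [10, 6] → [10, 6, 8] → [10, 6, 8, 6] → [10, 6, 8, 6, 20] → [10, 6, 8, 6, 20, 4] → [10, 6, 8, 6, 20, 4, 10]
So `len(filtered)` = 7

Answer: 7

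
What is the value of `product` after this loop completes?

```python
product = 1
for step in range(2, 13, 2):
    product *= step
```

Product of even numbers 2 to 12
`product` takes the values: 1 → 2 → 8 → 48 → 384 → 3840 → 46080

Answer: 46080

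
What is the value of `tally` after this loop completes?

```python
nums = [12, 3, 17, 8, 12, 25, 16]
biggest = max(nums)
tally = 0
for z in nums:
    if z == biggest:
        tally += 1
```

Count of max value 25 in [12, 3, 17, 8, 12, 25, 16]
`tally` takes the values: 0 → 1

Answer: 1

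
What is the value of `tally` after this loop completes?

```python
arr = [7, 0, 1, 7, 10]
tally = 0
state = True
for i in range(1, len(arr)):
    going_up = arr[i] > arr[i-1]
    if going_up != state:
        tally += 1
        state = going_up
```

Count direction changes in [7, 0, 1, 7, 10]
`tally` takes the values: 0 → 1 → 2

Answer: 2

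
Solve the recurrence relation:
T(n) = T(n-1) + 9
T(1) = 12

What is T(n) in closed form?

Unrolling: T(n) = T(1) + 9·(n-1) = 12 + 9(n-1) = 9n + 3.

Answer: T(n) = 9n + 3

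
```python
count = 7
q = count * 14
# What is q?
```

Trace:
`count = 7` → count = 7
`q = count * 14` → q = 98
So q = 98

Answer: 98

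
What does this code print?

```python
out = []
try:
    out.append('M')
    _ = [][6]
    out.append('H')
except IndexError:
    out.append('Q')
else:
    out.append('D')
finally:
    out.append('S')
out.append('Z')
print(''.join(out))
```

Execution trace: 'M' (try body) → 'Q' (except IndexError) → 'S' (finally) → 'Z' (after the try/except). Output: MQSZ

Answer: MQSZ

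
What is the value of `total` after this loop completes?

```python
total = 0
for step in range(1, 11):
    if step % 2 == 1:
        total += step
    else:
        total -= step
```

Add odd, subtract even
`total` takes the values: 0 → 1 → -1 → 2 → -2 → 3 → -3 → 4 → -4 → 5 → -5

Answer: -5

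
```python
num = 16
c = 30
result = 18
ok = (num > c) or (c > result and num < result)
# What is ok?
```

Trace:
`num = 16` → num = 16
`c = 30` → c = 30
`result = 18` → result = 18
`ok = (num > c) or (c > result and num < result)` → ok = True
So ok = True

Answer: True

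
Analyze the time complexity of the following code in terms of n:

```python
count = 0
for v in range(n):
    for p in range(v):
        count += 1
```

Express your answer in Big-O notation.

Each loop level contributes: n × n. Multiplying the contributions gives O(n^2).

Answer: O(n^2)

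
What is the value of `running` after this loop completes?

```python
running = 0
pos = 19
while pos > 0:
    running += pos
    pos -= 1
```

Sum 19 down to 1
`running` takes the values: 0 → 19 → 37 → 54 → 70 → 85 → 99 → 112 → 124 → 135 → 145 → 154 → 162 → 169 → 175 → 180 → 184 → 187 → 189 → 190

Answer: 190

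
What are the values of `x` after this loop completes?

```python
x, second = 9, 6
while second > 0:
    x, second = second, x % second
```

GCD of 9 and 6
`x` takes the values: 9 → 6 → 3

Answer: 3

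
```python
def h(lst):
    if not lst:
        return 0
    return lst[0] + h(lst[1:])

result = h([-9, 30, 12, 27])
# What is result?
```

(-9) + 30 + 12 + 27 + 0 = 60

Answer: 60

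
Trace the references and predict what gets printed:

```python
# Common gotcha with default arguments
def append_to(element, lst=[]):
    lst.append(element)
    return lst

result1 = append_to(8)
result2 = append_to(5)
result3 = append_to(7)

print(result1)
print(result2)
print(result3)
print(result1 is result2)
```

Key concept: mutable default argument gotcha.
Step by step:
`result1 = append_to(8)` → result1 = [8]
`result2 = append_to(5)` → result1 = [8, 5] (same object as result2); result2 = [8, 5] (same object as result1)
`result3 = append_to(7)` → result1 = [8, 5, 7] (same object as result2, result3); result2 = [8, 5, 7] (same object as result1, result3); result3 = [8, 5, 7] (same object as result1, result2)
`print(result1)` → prints [8, 5, 7]
`print(result2)` → prints [8, 5, 7]
`print(result3)` → prints [8, 5, 7]
`print(result1 is result2)` → prints True

Answer:
[8, 5, 7]
[8, 5, 7]
[8, 5, 7]
True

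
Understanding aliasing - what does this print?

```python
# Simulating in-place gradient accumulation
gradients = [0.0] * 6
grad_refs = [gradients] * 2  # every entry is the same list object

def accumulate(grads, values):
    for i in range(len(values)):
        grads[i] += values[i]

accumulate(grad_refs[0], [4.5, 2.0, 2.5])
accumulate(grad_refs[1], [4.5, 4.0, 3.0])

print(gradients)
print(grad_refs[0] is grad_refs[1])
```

Key concept: gradient accumulation aliasing.
Step by step:
`gradients = [0.0] * 6` → gradients = [0.0, 0.0, 0.0, 0.0, 0.0, 0.0]
`grad_refs = [gradients] * 2` → grad_refs = [[0.0, 0.0, 0.0, 0.0, 0.0, 0.0], [0.0, 0.0, 0.0, 0.0, 0.0, 0.0]]
`accumulate(grad_refs[0], [4.5, 2.0, 2.5])` → gradients = [4.5, 2.0, 2.5, 0.0, 0.0, 0.0]; grad_refs = [[4.5, 2.0, 2.5, 0.0, 0.0, 0.0], [4.5, 2.0, 2.5, 0.0, 0.0, 0.0]]
`accumulate(grad_refs[1], [4.5, 4.0, 3.0])` → gradients = [9.0, 6.0, 5.5, 0.0, 0.0, 0.0]; grad_refs = [[9.0, 6.0, 5.5, 0.0, 0.0, 0.0], [9.0, 6.0, 5.5, 0.0, 0.0, 0.0]]
`print(gradients)` → prints [9.0, 6.0, 5.5, 0.0, 0.0, 0.0]
`print(grad_refs[0] is grad_refs[1])` → prints True

Answer:
[9.0, 6.0, 5.5, 0.0, 0.0, 0.0]
True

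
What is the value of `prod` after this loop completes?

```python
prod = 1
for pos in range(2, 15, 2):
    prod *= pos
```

Product of even numbers 2 to 14
`prod` takes the values: 1 → 2 → 8 → 48 → 384 → 3840 → 46080 → 645120

Answer: 645120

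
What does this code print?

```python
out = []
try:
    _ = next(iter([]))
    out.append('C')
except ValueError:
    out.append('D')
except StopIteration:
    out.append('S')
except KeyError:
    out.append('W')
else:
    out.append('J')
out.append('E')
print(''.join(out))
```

Execution trace: 'S' (except StopIteration) → 'E' (after the try/except). Output: SE

Answer: SE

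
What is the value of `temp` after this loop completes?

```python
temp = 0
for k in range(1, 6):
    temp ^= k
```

XOR of 1 to 5
`temp` takes the values: 0 → 1 → 3 → 0 → 4 → 1

Answer: 1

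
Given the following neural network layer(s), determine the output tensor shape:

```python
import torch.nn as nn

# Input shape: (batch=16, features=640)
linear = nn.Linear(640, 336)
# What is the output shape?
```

Input: (16, 640) -> Output: (16, 336)

Answer: (16, 336)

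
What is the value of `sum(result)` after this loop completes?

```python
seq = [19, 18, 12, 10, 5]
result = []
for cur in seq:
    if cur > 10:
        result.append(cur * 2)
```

Sum of doubled values > 10
`result` takes the values: [] → [38] → [38, 36] → [38, 36, 24]
So `sum(result)` = 98

Answer: 98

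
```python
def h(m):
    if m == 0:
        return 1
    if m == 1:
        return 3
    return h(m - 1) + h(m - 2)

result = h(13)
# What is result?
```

Build up from base cases: h(0)=1, h(1)=3, h(2)=4, h(3)=7, h(4)=11, h(5)=18, h(6)=29, ..., h(13)=843

Answer: 843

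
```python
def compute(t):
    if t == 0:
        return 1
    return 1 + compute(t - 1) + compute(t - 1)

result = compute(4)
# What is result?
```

compute(t) = 1 + 2·compute(t-1), compute(0)=1. Closed form: (1+1)·2^4 - 1 = 31.

Answer: 31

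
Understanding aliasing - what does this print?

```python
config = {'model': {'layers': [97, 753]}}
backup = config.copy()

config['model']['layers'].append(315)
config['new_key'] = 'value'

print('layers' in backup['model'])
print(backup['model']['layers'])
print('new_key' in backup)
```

Key concept: shallow copy gotcha with nested dict.
Step by step:
`config = {'model': {'layers': [97, 753]}}` → config = {'model': {'layers': [97, 753]}}
`backup = config.copy()` → backup = {'model': {'layers': [97, 753]}}
`config['model']['layers'].append(315)` → config = {'model': {'layers': [97, 753, 315]}}; backup = {'model': {'layers': [97, 753, 315]}}
`config['new_key'] = 'value'` → config = {'model': {'layers': [97, 753, 315]}, 'new_key': 'value'}
`print('layers' in backup['model'])` → prints True
`print(backup['model']['layers'])` → prints [97, 753, 315]
`print('new_key' in backup)` → prints False

Answer:
True
[97, 753, 315]
False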